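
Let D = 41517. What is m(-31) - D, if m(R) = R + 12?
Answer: -41536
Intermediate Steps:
m(R) = 12 + R
m(-31) - D = (12 - 31) - 1*41517 = -19 - 41517 = -41536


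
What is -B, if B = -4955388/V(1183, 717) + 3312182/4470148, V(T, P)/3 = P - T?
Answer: -1846329015655/520772242 ≈ -3545.4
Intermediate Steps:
V(T, P) = -3*T + 3*P (V(T, P) = 3*(P - T) = -3*T + 3*P)
B = 1846329015655/520772242 (B = -4955388/(-3*1183 + 3*717) + 3312182/4470148 = -4955388/(-3549 + 2151) + 3312182*(1/4470148) = -4955388/(-1398) + 1656091/2235074 = -4955388*(-1/1398) + 1656091/2235074 = 825898/233 + 1656091/2235074 = 1846329015655/520772242 ≈ 3545.4)
-B = -1*1846329015655/520772242 = -1846329015655/520772242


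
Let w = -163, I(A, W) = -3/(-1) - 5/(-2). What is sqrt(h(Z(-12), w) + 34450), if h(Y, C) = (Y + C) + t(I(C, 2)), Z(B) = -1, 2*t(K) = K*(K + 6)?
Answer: sqrt(549082)/4 ≈ 185.25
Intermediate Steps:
I(A, W) = 11/2 (I(A, W) = -3*(-1) - 5*(-1/2) = 3 + 5/2 = 11/2)
t(K) = K*(6 + K)/2 (t(K) = (K*(K + 6))/2 = (K*(6 + K))/2 = K*(6 + K)/2)
h(Y, C) = 253/8 + C + Y (h(Y, C) = (Y + C) + (1/2)*(11/2)*(6 + 11/2) = (C + Y) + (1/2)*(11/2)*(23/2) = (C + Y) + 253/8 = 253/8 + C + Y)
sqrt(h(Z(-12), w) + 34450) = sqrt((253/8 - 163 - 1) + 34450) = sqrt(-1059/8 + 34450) = sqrt(274541/8) = sqrt(549082)/4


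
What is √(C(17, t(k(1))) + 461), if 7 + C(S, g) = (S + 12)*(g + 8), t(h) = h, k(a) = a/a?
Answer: √715 ≈ 26.739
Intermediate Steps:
k(a) = 1
C(S, g) = -7 + (8 + g)*(12 + S) (C(S, g) = -7 + (S + 12)*(g + 8) = -7 + (12 + S)*(8 + g) = -7 + (8 + g)*(12 + S))
√(C(17, t(k(1))) + 461) = √((89 + 8*17 + 12*1 + 17*1) + 461) = √((89 + 136 + 12 + 17) + 461) = √(254 + 461) = √715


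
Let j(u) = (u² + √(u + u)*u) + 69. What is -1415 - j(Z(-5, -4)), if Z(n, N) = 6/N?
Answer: -5945/4 + 3*I*√3/2 ≈ -1486.3 + 2.5981*I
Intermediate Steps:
j(u) = 69 + u² + √2*u^(3/2) (j(u) = (u² + √(2*u)*u) + 69 = (u² + (√2*√u)*u) + 69 = (u² + √2*u^(3/2)) + 69 = 69 + u² + √2*u^(3/2))
-1415 - j(Z(-5, -4)) = -1415 - (69 + (6/(-4))² + √2*(6/(-4))^(3/2)) = -1415 - (69 + (6*(-¼))² + √2*(6*(-¼))^(3/2)) = -1415 - (69 + (-3/2)² + √2*(-3/2)^(3/2)) = -1415 - (69 + 9/4 + √2*(-3*I*√6/4)) = -1415 - (69 + 9/4 - 3*I*√3/2) = -1415 - (285/4 - 3*I*√3/2) = -1415 + (-285/4 + 3*I*√3/2) = -5945/4 + 3*I*√3/2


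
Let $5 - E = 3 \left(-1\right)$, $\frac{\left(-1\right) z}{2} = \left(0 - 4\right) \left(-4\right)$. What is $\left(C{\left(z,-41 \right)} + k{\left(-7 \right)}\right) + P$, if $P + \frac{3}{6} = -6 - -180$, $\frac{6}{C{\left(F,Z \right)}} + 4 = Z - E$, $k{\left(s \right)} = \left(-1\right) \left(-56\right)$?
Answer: $\frac{24315}{106} \approx 229.39$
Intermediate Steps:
$z = -32$ ($z = - 2 \left(0 - 4\right) \left(-4\right) = - 2 \left(\left(-4\right) \left(-4\right)\right) = \left(-2\right) 16 = -32$)
$E = 8$ ($E = 5 - 3 \left(-1\right) = 5 - -3 = 5 + 3 = 8$)
$k{\left(s \right)} = 56$
$C{\left(F,Z \right)} = \frac{6}{-12 + Z}$ ($C{\left(F,Z \right)} = \frac{6}{-4 + \left(Z - 8\right)} = \frac{6}{-4 + \left(-8 + Z\right)} = \frac{6}{-12 + Z}$)
$P = \frac{347}{2}$ ($P = - \frac{1}{2} - -174 = - \frac{1}{2} + \left(-6 + 180\right) = - \frac{1}{2} + 174 = \frac{347}{2} \approx 173.5$)
$\left(C{\left(z,-41 \right)} + k{\left(-7 \right)}\right) + P = \left(\frac{6}{-12 - 41} + 56\right) + \frac{347}{2} = \left(\frac{6}{-53} + 56\right) + \frac{347}{2} = \left(6 \left(- \frac{1}{53}\right) + 56\right) + \frac{347}{2} = \left(- \frac{6}{53} + 56\right) + \frac{347}{2} = \frac{2962}{53} + \frac{347}{2} = \frac{24315}{106}$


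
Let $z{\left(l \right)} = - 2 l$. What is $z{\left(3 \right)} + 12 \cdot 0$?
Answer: $-6$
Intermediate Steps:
$z{\left(3 \right)} + 12 \cdot 0 = \left(-2\right) 3 + 12 \cdot 0 = -6 + 0 = -6$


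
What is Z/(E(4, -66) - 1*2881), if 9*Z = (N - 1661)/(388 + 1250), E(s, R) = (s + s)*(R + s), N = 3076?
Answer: -1415/49783734 ≈ -2.8423e-5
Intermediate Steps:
E(s, R) = 2*s*(R + s) (E(s, R) = (2*s)*(R + s) = 2*s*(R + s))
Z = 1415/14742 (Z = ((3076 - 1661)/(388 + 1250))/9 = (1415/1638)/9 = (1415*(1/1638))/9 = (1/9)*(1415/1638) = 1415/14742 ≈ 0.095984)
Z/(E(4, -66) - 1*2881) = 1415/(14742*(2*4*(-66 + 4) - 1*2881)) = 1415/(14742*(2*4*(-62) - 2881)) = 1415/(14742*(-496 - 2881)) = (1415/14742)/(-3377) = (1415/14742)*(-1/3377) = -1415/49783734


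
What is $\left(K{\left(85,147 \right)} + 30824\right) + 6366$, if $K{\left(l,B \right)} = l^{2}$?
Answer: $44415$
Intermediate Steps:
$\left(K{\left(85,147 \right)} + 30824\right) + 6366 = \left(85^{2} + 30824\right) + 6366 = \left(7225 + 30824\right) + 6366 = 38049 + 6366 = 44415$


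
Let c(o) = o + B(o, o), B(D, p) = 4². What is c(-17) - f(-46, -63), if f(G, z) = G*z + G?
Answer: -2853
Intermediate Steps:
f(G, z) = G + G*z
B(D, p) = 16
c(o) = 16 + o (c(o) = o + 16 = 16 + o)
c(-17) - f(-46, -63) = (16 - 17) - (-46)*(1 - 63) = -1 - (-46)*(-62) = -1 - 1*2852 = -1 - 2852 = -2853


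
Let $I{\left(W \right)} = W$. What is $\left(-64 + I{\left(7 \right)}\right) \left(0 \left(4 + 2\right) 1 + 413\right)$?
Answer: $-23541$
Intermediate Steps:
$\left(-64 + I{\left(7 \right)}\right) \left(0 \left(4 + 2\right) 1 + 413\right) = \left(-64 + 7\right) \left(0 \left(4 + 2\right) 1 + 413\right) = - 57 \left(0 \cdot 6 \cdot 1 + 413\right) = - 57 \left(0 \cdot 6 + 413\right) = - 57 \left(0 + 413\right) = \left(-57\right) 413 = -23541$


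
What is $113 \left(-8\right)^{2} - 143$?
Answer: $7089$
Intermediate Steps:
$113 \left(-8\right)^{2} - 143 = 113 \cdot 64 - 143 = 7232 - 143 = 7089$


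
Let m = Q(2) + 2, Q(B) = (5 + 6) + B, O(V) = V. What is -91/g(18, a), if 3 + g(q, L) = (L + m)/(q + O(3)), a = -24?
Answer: 637/24 ≈ 26.542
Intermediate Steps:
Q(B) = 11 + B
m = 15 (m = (11 + 2) + 2 = 13 + 2 = 15)
g(q, L) = -3 + (15 + L)/(3 + q) (g(q, L) = -3 + (L + 15)/(q + 3) = -3 + (15 + L)/(3 + q))
-91/g(18, a) = -91*(3 + 18)/(6 - 24 - 3*18) = -91*21/(6 - 24 - 54) = -91/((1/21)*(-72)) = -91/(-24/7) = -91*(-7/24) = 637/24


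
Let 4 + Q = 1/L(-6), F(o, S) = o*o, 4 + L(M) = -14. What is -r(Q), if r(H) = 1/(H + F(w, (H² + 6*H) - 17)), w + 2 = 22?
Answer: -18/7127 ≈ -0.0025256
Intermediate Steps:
w = 20 (w = -2 + 22 = 20)
L(M) = -18 (L(M) = -4 - 14 = -18)
F(o, S) = o²
Q = -73/18 (Q = -4 + 1/(-18) = -4 - 1/18 = -73/18 ≈ -4.0556)
r(H) = 1/(400 + H) (r(H) = 1/(H + 20²) = 1/(H + 400) = 1/(400 + H))
-r(Q) = -1/(400 - 73/18) = -1/7127/18 = -1*18/7127 = -18/7127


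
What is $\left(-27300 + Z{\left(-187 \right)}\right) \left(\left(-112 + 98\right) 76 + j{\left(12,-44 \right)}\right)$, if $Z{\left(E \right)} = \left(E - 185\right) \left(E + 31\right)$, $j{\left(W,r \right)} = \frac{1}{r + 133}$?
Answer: $- \frac{2910166740}{89} \approx -3.2698 \cdot 10^{7}$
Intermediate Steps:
$j{\left(W,r \right)} = \frac{1}{133 + r}$
$Z{\left(E \right)} = \left(-185 + E\right) \left(31 + E\right)$
$\left(-27300 + Z{\left(-187 \right)}\right) \left(\left(-112 + 98\right) 76 + j{\left(12,-44 \right)}\right) = \left(-27300 - \left(-23063 - 34969\right)\right) \left(\left(-112 + 98\right) 76 + \frac{1}{133 - 44}\right) = \left(-27300 + \left(-5735 + 34969 + 28798\right)\right) \left(\left(-14\right) 76 + \frac{1}{89}\right) = \left(-27300 + 58032\right) \left(-1064 + \frac{1}{89}\right) = 30732 \left(- \frac{94695}{89}\right) = - \frac{2910166740}{89}$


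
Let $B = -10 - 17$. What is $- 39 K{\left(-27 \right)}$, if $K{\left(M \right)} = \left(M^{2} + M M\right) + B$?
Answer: $-55809$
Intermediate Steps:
$B = -27$
$K{\left(M \right)} = -27 + 2 M^{2}$ ($K{\left(M \right)} = \left(M^{2} + M M\right) - 27 = \left(M^{2} + M^{2}\right) - 27 = 2 M^{2} - 27 = -27 + 2 M^{2}$)
$- 39 K{\left(-27 \right)} = - 39 \left(-27 + 2 \left(-27\right)^{2}\right) = - 39 \left(-27 + 2 \cdot 729\right) = - 39 \left(-27 + 1458\right) = \left(-39\right) 1431 = -55809$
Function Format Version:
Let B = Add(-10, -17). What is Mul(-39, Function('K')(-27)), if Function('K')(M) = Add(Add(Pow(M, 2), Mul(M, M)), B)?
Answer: -55809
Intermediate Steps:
B = -27
Function('K')(M) = Add(-27, Mul(2, Pow(M, 2))) (Function('K')(M) = Add(Add(Pow(M, 2), Mul(M, M)), -27) = Add(Add(Pow(M, 2), Pow(M, 2)), -27) = Add(Mul(2, Pow(M, 2)), -27) = Add(-27, Mul(2, Pow(M, 2))))
Mul(-39, Function('K')(-27)) = Mul(-39, Add(-27, Mul(2, Pow(-27, 2)))) = Mul(-39, Add(-27, Mul(2, 729))) = Mul(-39, Add(-27, 1458)) = Mul(-39, 1431) = -55809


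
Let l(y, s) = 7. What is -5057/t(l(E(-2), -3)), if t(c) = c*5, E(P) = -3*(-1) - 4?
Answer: -5057/35 ≈ -144.49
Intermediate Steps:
E(P) = -1 (E(P) = 3 - 4 = -1)
t(c) = 5*c
-5057/t(l(E(-2), -3)) = -5057/(5*7) = -5057/35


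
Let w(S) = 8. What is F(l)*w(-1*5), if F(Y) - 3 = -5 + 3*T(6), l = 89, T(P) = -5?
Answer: -136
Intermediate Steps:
F(Y) = -17 (F(Y) = 3 + (-5 + 3*(-5)) = 3 + (-5 - 15) = 3 - 20 = -17)
F(l)*w(-1*5) = -17*8 = -136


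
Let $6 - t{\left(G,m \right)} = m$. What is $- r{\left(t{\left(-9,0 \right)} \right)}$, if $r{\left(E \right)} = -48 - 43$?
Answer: $91$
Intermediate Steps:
$t{\left(G,m \right)} = 6 - m$
$r{\left(E \right)} = -91$ ($r{\left(E \right)} = -48 - 43 = -91$)
$- r{\left(t{\left(-9,0 \right)} \right)} = \left(-1\right) \left(-91\right) = 91$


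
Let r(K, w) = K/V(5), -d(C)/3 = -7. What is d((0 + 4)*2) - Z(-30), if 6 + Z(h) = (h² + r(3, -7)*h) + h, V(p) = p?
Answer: -825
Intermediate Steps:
d(C) = 21 (d(C) = -3*(-7) = 21)
r(K, w) = K/5
Z(h) = -6 + h² + 8*h/5 (Z(h) = -6 + ((h² + ((⅕)*3)*h) + h) = -6 + ((h² + 3*h/5) + h) = -6 + (h² + 8*h/5) = -6 + h² + 8*h/5)
d((0 + 4)*2) - Z(-30) = 21 - (-6 + (-30)² + (8/5)*(-30)) = 21 - (-6 + 900 - 48) = 21 - 1*846 = 21 - 846 = -825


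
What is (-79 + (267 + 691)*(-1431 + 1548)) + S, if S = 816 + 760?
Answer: 113583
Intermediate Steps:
S = 1576
(-79 + (267 + 691)*(-1431 + 1548)) + S = (-79 + (267 + 691)*(-1431 + 1548)) + 1576 = (-79 + 958*117) + 1576 = (-79 + 112086) + 1576 = 112007 + 1576 = 113583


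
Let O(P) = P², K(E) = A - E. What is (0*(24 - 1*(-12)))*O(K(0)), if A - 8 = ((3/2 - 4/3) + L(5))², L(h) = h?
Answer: 0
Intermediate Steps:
A = 1249/36 (A = 8 + ((3/2 - 4/3) + 5)² = 8 + (⅙ + 5)² = 8 + (31/6)² = 8 + 961/36 = 1249/36 ≈ 34.694)
K(E) = 1249/36 - E
(0*(24 - 1*(-12)))*O(K(0)) = (0*(24 - 1*(-12)))*(1249/36 - 1*0)² = (0*(24 + 12))*(1249/36 + 0)² = (0*36)*(1249/36)² = 0*(1560001/1296) = 0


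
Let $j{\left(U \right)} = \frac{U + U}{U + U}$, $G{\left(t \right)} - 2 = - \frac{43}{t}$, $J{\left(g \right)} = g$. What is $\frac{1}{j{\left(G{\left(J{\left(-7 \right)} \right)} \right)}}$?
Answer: $1$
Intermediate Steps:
$G{\left(t \right)} = 2 - \frac{43}{t}$
$j{\left(U \right)} = 1$ ($j{\left(U \right)} = \frac{2 U}{2 U} = 2 U \frac{1}{2 U} = 1$)
$\frac{1}{j{\left(G{\left(J{\left(-7 \right)} \right)} \right)}} = 1^{-1} = 1$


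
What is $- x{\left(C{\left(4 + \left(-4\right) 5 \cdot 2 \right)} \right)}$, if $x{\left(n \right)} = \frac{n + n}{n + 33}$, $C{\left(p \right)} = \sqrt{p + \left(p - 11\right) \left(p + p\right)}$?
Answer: $- \frac{744}{251} + \frac{44 \sqrt{93}}{251} \approx -1.2736$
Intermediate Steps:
$C{\left(p \right)} = \sqrt{p + 2 p \left(-11 + p\right)}$ ($C{\left(p \right)} = \sqrt{p + \left(-11 + p\right) 2 p} = \sqrt{p + 2 p \left(-11 + p\right)}$)
$x{\left(n \right)} = \frac{2 n}{33 + n}$
$- x{\left(C{\left(4 + \left(-4\right) 5 \cdot 2 \right)} \right)} = - \frac{2 \sqrt{\left(4 + \left(-4\right) 5 \cdot 2\right) \left(-21 + 2 \left(4 + \left(-4\right) 5 \cdot 2\right)\right)}}{33 + \sqrt{\left(4 + \left(-4\right) 5 \cdot 2\right) \left(-21 + 2 \left(4 + \left(-4\right) 5 \cdot 2\right)\right)}} = - \frac{2 \sqrt{\left(4 - 40\right) \left(-21 + 2 \left(4 - 40\right)\right)}}{33 + \sqrt{\left(4 - 40\right) \left(-21 + 2 \left(4 - 40\right)\right)}} = - \frac{2 \sqrt{- 36 \left(-21 + 2 \left(-36\right)\right)}}{33 + \sqrt{- 36 \left(-21 + 2 \left(-36\right)\right)}} = - \frac{2 \sqrt{- 36 \left(-21 - 72\right)}}{33 + \sqrt{- 36 \left(-21 - 72\right)}} = - \frac{2 \sqrt{\left(-36\right) \left(-93\right)}}{33 + \sqrt{\left(-36\right) \left(-93\right)}} = - \frac{2 \sqrt{3348}}{33 + \sqrt{3348}} = - \frac{2 \cdot 6 \sqrt{93}}{33 + 6 \sqrt{93}} = - \frac{12 \sqrt{93}}{33 + 6 \sqrt{93}}$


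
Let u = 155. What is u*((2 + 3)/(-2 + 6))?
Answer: 775/4 ≈ 193.75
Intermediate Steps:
u*((2 + 3)/(-2 + 6)) = 155*((2 + 3)/(-2 + 6)) = 155*(5/4) = 775/4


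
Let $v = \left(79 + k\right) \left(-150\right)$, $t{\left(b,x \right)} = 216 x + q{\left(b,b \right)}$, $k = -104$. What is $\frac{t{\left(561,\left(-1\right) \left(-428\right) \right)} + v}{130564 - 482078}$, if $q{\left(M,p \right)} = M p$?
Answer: $- \frac{410919}{351514} \approx -1.169$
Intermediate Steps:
$t{\left(b,x \right)} = b^{2} + 216 x$ ($t{\left(b,x \right)} = 216 x + b b = 216 x + b^{2} = b^{2} + 216 x$)
$v = 3750$ ($v = \left(79 - 104\right) \left(-150\right) = \left(-25\right) \left(-150\right) = 3750$)
$\frac{t{\left(561,\left(-1\right) \left(-428\right) \right)} + v}{130564 - 482078} = \frac{\left(561^{2} + 216 \left(\left(-1\right) \left(-428\right)\right)\right) + 3750}{130564 - 482078} = \frac{\left(314721 + 216 \cdot 428\right) + 3750}{-351514} = \left(\left(314721 + 92448\right) + 3750\right) \left(- \frac{1}{351514}\right) = \left(407169 + 3750\right) \left(- \frac{1}{351514}\right) = 410919 \left(- \frac{1}{351514}\right) = - \frac{410919}{351514}$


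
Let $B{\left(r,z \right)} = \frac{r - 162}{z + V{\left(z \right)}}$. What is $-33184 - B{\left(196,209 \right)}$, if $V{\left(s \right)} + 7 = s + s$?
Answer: $- \frac{10287057}{310} \approx -33184.0$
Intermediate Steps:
$V{\left(s \right)} = -7 + 2 s$ ($V{\left(s \right)} = -7 + \left(s + s\right) = -7 + 2 s$)
$B{\left(r,z \right)} = \frac{-162 + r}{-7 + 3 z}$ ($B{\left(r,z \right)} = \frac{r - 162}{z + \left(-7 + 2 z\right)} = \frac{-162 + r}{-7 + 3 z}$)
$-33184 - B{\left(196,209 \right)} = -33184 - \frac{-162 + 196}{-7 + 3 \cdot 209} = -33184 - \frac{1}{-7 + 627} \cdot 34 = -33184 - \frac{1}{620} \cdot 34 = -33184 - \frac{17}{310} = - \frac{10287057}{310}$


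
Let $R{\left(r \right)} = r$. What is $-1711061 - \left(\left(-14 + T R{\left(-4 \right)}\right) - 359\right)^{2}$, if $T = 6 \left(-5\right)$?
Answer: $-1775070$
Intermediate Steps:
$T = -30$
$-1711061 - \left(\left(-14 + T R{\left(-4 \right)}\right) - 359\right)^{2} = -1711061 - \left(\left(-14 - -120\right) - 359\right)^{2} = -1711061 - \left(\left(-14 + 120\right) - 359\right)^{2} = -1711061 - \left(106 - 359\right)^{2} = -1711061 - \left(-253\right)^{2} = -1711061 - 64009 = -1775070$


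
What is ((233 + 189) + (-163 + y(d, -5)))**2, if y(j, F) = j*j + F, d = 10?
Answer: 125316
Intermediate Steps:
y(j, F) = F + j**2 (y(j, F) = j**2 + F = F + j**2)
((233 + 189) + (-163 + y(d, -5)))**2 = ((233 + 189) + (-163 + (-5 + 10**2)))**2 = (422 + (-163 + (-5 + 100)))**2 = (422 + (-163 + 95))**2 = (422 - 68)**2 = 354**2 = 125316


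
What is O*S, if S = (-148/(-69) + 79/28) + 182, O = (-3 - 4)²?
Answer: 2528533/276 ≈ 9161.3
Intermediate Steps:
O = 49 (O = (-7)² = 49)
S = 361219/1932 (S = (-148*(-1/69) + 79*(1/28)) + 182 = (148/69 + 79/28) + 182 = 9595/1932 + 182 = 361219/1932 ≈ 186.97)
O*S = 49*(361219/1932) = 2528533/276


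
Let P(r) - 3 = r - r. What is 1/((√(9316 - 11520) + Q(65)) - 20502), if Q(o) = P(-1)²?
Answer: -20493/419965253 - 2*I*√551/419965253 ≈ -4.8797e-5 - 1.1179e-7*I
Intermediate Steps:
P(r) = 3 (P(r) = 3 + (r - r) = 3 + 0 = 3)
Q(o) = 9 (Q(o) = 3² = 9)
1/((√(9316 - 11520) + Q(65)) - 20502) = 1/((√(9316 - 11520) + 9) - 20502) = 1/((√(-2204) + 9) - 20502) = 1/((2*I*√551 + 9) - 20502) = 1/((9 + 2*I*√551) - 20502) = 1/(-20493 + 2*I*√551)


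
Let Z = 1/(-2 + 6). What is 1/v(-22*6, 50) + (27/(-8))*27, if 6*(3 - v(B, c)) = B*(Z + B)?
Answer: -4221655/46328 ≈ -91.125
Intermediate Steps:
Z = ¼ (Z = 1/4 = ¼ ≈ 0.25000)
v(B, c) = 3 - B*(¼ + B)/6
1/v(-22*6, 50) + (27/(-8))*27 = 1/(3 - (-22*6)²/6 - (-11)*6/12) + (27/(-8))*27 = 1/(3 - ⅙*(-132)² - 1/24*(-132)) - ⅛*27*27 = 1/(3 - ⅙*17424 + 11/2) - 27/8*27 = 1/(3 - 2904 + 11/2) - 729/8 = 1/(-5791/2) - 729/8 = -2/5791 - 729/8 = -4221655/46328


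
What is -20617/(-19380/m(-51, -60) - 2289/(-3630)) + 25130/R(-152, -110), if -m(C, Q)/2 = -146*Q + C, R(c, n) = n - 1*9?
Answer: -1253120783580/104095913 ≈ -12038.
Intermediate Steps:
R(c, n) = -9 + n (R(c, n) = n - 9 = -9 + n)
m(C, Q) = -2*C + 292*Q (m(C, Q) = -2*(-146*Q + C) = -2*(C - 146*Q) = -2*C + 292*Q)
-20617/(-19380/m(-51, -60) - 2289/(-3630)) + 25130/R(-152, -110) = -20617/(-19380/(-2*(-51) + 292*(-60)) - 2289/(-3630)) + 25130/(-9 - 110) = -20617/(-19380/(102 - 17520) - 2289*(-1/3630)) + 25130/(-119) = -20617/(-19380/(-17418) + 763/1210) + 25130*(-1/119) = -20617/(-19380*(-1/17418) + 763/1210) - 3590/17 = -20617/(3230/2903 + 763/1210) - 3590/17 = -20617/6123289/3512630 - 3590/17 = -20617*3512630/6123289 - 3590/17 = -72419892710/6123289 - 3590/17 = -1253120783580/104095913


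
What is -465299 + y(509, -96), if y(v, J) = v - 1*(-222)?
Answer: -464568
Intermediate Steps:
y(v, J) = 222 + v (y(v, J) = v + 222 = 222 + v)
-465299 + y(509, -96) = -465299 + (222 + 509) = -465299 + 731 = -464568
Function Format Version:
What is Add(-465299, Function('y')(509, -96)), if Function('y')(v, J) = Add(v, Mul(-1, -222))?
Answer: -464568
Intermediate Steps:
Function('y')(v, J) = Add(222, v) (Function('y')(v, J) = Add(v, 222) = Add(222, v))
Add(-465299, Function('y')(509, -96)) = Add(-465299, Add(222, 509)) = Add(-465299, 731) = -464568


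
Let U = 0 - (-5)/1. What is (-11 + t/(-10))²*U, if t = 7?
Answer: 13689/20 ≈ 684.45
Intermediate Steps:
U = 5 (U = 0 - (-5) = 0 - 1*(-5) = 0 + 5 = 5)
(-11 + t/(-10))²*U = (-11 + 7/(-10))²*5 = (-11 + 7*(-⅒))²*5 = (-11 - 7/10)²*5 = (-117/10)²*5 = (13689/100)*5 = 13689/20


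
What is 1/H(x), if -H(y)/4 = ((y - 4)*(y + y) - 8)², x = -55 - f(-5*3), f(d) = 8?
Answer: -1/284529424 ≈ -3.5146e-9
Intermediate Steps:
x = -63 (x = -55 - 1*8 = -55 - 8 = -63)
H(y) = -4*(-8 + 2*y*(-4 + y))² (H(y) = -4*((y - 4)*(y + y) - 8)² = -4*((-4 + y)*(2*y) - 8)² = -4*(2*y*(-4 + y) - 8)² = -4*(-8 + 2*y*(-4 + y))²)
1/H(x) = 1/(-16*(4 - 1*(-63)² + 4*(-63))²) = 1/(-16*(4 - 1*3969 - 252)²) = 1/(-16*(4 - 3969 - 252)²) = 1/(-16*(-4217)²) = 1/(-16*17783089) = 1/(-284529424) = -1/284529424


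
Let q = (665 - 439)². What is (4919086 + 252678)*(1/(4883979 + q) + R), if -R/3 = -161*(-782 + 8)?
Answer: -9541546855853959076/4935055 ≈ -1.9334e+12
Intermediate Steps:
q = 51076 (q = 226² = 51076)
R = -373842 (R = -(-483)*(-782 + 8) = -(-483)*(-774) = -3*124614 = -373842)
(4919086 + 252678)*(1/(4883979 + q) + R) = (4919086 + 252678)*(1/(4883979 + 51076) - 373842) = 5171764*(1/4935055 - 373842) = 5171764*(-1844930831309/4935055) = -9541546855853959076/4935055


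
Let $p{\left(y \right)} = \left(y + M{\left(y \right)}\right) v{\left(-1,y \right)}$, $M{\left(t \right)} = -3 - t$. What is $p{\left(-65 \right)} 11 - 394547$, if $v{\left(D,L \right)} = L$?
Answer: $-392402$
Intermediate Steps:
$p{\left(y \right)} = - 3 y$ ($p{\left(y \right)} = \left(y - \left(3 + y\right)\right) y = - 3 y$)
$p{\left(-65 \right)} 11 - 394547 = \left(-3\right) \left(-65\right) 11 - 394547 = 195 \cdot 11 - 394547 = 2145 - 394547 = -392402$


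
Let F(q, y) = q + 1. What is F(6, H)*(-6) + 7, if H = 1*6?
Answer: -35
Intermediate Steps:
H = 6
F(q, y) = 1 + q
F(6, H)*(-6) + 7 = (1 + 6)*(-6) + 7 = 7*(-6) + 7 = -42 + 7 = -35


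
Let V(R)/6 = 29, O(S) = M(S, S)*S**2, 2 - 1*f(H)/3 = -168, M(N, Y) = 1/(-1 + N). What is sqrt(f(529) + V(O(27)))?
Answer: 6*sqrt(19) ≈ 26.153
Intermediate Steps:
f(H) = 510 (f(H) = 6 - 3*(-168) = 6 + 504 = 510)
O(S) = S**2/(-1 + S)
V(R) = 174 (V(R) = 6*29 = 174)
sqrt(f(529) + V(O(27))) = sqrt(510 + 174) = sqrt(684) = 6*sqrt(19)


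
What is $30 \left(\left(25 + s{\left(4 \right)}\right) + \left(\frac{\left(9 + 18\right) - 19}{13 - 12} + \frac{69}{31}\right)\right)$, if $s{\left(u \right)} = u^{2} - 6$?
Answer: $\frac{42060}{31} \approx 1356.8$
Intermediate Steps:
$s{\left(u \right)} = -6 + u^{2}$ ($s{\left(u \right)} = u^{2} - 6 = -6 + u^{2}$)
$30 \left(\left(25 + s{\left(4 \right)}\right) + \left(\frac{\left(9 + 18\right) - 19}{13 - 12} + \frac{69}{31}\right)\right) = 30 \left(\left(25 - \left(6 - 4^{2}\right)\right) + \left(\frac{\left(9 + 18\right) - 19}{13 - 12} + \frac{69}{31}\right)\right) = 30 \left(\left(25 + \left(-6 + 16\right)\right) + \left(\frac{27 - 19}{13 - 12} + 69 \cdot \frac{1}{31}\right)\right) = 30 \left(\left(25 + 10\right) + \left(\frac{8}{1} + \frac{69}{31}\right)\right) = 30 \left(35 + \left(8 \cdot 1 + \frac{69}{31}\right)\right) = 30 \left(35 + \left(8 + \frac{69}{31}\right)\right) = 30 \left(35 + \frac{317}{31}\right) = 30 \cdot \frac{1402}{31} = \frac{42060}{31}$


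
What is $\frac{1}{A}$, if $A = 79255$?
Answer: $\frac{1}{79255} \approx 1.2618 \cdot 10^{-5}$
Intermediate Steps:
$\frac{1}{A} = \frac{1}{79255}$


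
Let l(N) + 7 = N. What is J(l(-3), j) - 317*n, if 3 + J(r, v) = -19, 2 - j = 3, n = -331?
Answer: 104905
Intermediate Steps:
j = -1 (j = 2 - 1*3 = 2 - 3 = -1)
l(N) = -7 + N
J(r, v) = -22 (J(r, v) = -3 - 19 = -22)
J(l(-3), j) - 317*n = -22 - 317*(-331) = -22 + 104927 = 104905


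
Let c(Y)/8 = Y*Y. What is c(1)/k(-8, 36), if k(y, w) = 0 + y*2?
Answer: -½ ≈ -0.50000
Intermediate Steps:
k(y, w) = 2*y (k(y, w) = 0 + 2*y = 2*y)
c(Y) = 8*Y² (c(Y) = 8*(Y*Y) = 8*Y²)
c(1)/k(-8, 36) = (8*1²)/((2*(-8))) = (8*1)/(-16) = 8*(-1/16) = -½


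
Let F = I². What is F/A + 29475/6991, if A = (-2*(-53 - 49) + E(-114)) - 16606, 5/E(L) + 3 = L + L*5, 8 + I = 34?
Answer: 25298682441/6059679953 ≈ 4.1749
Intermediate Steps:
I = 26 (I = -8 + 34 = 26)
F = 676 (F = 26² = 676)
E(L) = 5/(-3 + 6*L) (E(L) = 5/(-3 + (L + L*5)) = 5/(-3 + (L + 5*L)) = 5/(-3 + 6*L))
A = -11268179/687 (A = (-2*(-53 - 49) + 5/(3*(-1 + 2*(-114)))) - 16606 = (-2*(-102) + 5/(3*(-1 - 228))) - 16606 = (204 + (5/3)/(-229)) - 16606 = (204 + (5/3)*(-1/229)) - 16606 = (204 - 5/687) - 16606 = 140143/687 - 16606 = -11268179/687 ≈ -16402.)
F/A + 29475/6991 = 676/(-11268179/687) + 29475/6991 = 676*(-687/11268179) + 29475*(1/6991) = -35724/866783 + 29475/6991 = 25298682441/6059679953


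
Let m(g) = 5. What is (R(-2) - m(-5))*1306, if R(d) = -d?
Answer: -3918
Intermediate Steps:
(R(-2) - m(-5))*1306 = (-1*(-2) - 1*5)*1306 = (2 - 5)*1306 = -3*1306 = -3918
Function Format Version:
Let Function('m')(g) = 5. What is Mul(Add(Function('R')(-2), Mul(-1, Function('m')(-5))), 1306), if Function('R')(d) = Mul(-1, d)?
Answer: -3918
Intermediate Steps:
Mul(Add(Function('R')(-2), Mul(-1, Function('m')(-5))), 1306) = Mul(Add(Mul(-1, -2), Mul(-1, 5)), 1306) = Mul(Add(2, -5), 1306) = Mul(-3, 1306) = -3918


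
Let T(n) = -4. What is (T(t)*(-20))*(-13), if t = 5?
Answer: -1040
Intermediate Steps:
(T(t)*(-20))*(-13) = -4*(-20)*(-13) = 80*(-13) = -1040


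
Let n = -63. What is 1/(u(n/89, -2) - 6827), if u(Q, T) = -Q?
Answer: -89/607540 ≈ -0.00014649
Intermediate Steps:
1/(u(n/89, -2) - 6827) = 1/(-(-63)/89 - 6827) = 1/(-1*(-63/89) - 6827) = 1/(63/89 - 6827) = 1/(-607540/89) = -89/607540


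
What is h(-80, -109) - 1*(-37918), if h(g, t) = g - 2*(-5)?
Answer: 37848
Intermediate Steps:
h(g, t) = 10 + g (h(g, t) = g + 10 = 10 + g)
h(-80, -109) - 1*(-37918) = (10 - 80) - 1*(-37918) = -70 + 37918 = 37848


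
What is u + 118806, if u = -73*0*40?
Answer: 118806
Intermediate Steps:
u = 0 (u = 0*40 = 0)
u + 118806 = 0 + 118806 = 118806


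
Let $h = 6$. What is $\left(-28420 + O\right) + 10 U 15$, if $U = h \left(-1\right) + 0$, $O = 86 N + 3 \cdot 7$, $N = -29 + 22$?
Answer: $-29901$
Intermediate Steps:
$N = -7$
$O = -581$ ($O = 86 \left(-7\right) + 3 \cdot 7 = -602 + 21 = -581$)
$U = -6$ ($U = 6 \left(-1\right) + 0 = -6 + 0 = -6$)
$\left(-28420 + O\right) + 10 U 15 = \left(-28420 - 581\right) + 10 \left(-6\right) 15 = -29001 - 900 = -29901$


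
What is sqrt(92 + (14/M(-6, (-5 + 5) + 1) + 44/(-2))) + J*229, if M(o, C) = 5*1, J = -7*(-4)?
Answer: 6412 + 2*sqrt(455)/5 ≈ 6420.5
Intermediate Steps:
J = 28 (J = -1*(-28) = 28)
M(o, C) = 5
sqrt(92 + (14/M(-6, (-5 + 5) + 1) + 44/(-2))) + J*229 = sqrt(92 + (14/5 + 44/(-2))) + 28*229 = sqrt(92 + (14*(1/5) + 44*(-1/2))) + 6412 = sqrt(92 + (14/5 - 22)) + 6412 = sqrt(92 - 96/5) + 6412 = sqrt(364/5) + 6412 = 2*sqrt(455)/5 + 6412 = 6412 + 2*sqrt(455)/5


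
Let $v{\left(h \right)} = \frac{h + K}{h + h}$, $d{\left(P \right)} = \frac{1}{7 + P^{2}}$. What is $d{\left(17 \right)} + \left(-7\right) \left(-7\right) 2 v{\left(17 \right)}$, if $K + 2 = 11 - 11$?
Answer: $\frac{217577}{5032} \approx 43.239$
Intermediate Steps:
$K = -2$ ($K = -2 + \left(11 - 11\right) = -2 + 0 = -2$)
$v{\left(h \right)} = \frac{-2 + h}{2 h}$ ($v{\left(h \right)} = \frac{h - 2}{h + h} = \frac{-2 + h}{2 h}$)
$d{\left(17 \right)} + \left(-7\right) \left(-7\right) 2 v{\left(17 \right)} = \frac{1}{7 + 17^{2}} + \left(-7\right) \left(-7\right) 2 \frac{-2 + 17}{2 \cdot 17} = \frac{1}{7 + 289} + 49 \cdot 2 \cdot \frac{1}{2} \cdot \frac{1}{17} \cdot 15 = \frac{1}{296} + 98 \cdot \frac{15}{34} = \frac{1}{296} + \frac{735}{17} = \frac{217577}{5032}$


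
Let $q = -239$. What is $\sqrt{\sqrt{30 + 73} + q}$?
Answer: $\sqrt{-239 + \sqrt{103}} \approx 15.128 i$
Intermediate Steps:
$\sqrt{\sqrt{30 + 73} + q} = \sqrt{\sqrt{30 + 73} - 239} = \sqrt{\sqrt{103} - 239} = \sqrt{-239 + \sqrt{103}}$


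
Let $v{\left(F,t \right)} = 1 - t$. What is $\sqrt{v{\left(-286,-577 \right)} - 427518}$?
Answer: $2 i \sqrt{106735} \approx 653.41 i$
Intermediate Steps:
$\sqrt{v{\left(-286,-577 \right)} - 427518} = \sqrt{\left(1 - -577\right) - 427518} = \sqrt{\left(1 + 577\right) - 427518} = \sqrt{578 - 427518} = \sqrt{-426940} = 2 i \sqrt{106735}$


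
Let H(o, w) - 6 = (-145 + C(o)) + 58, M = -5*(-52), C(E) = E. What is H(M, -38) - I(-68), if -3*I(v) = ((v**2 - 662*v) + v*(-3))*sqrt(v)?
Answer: 179 + 99688*I*sqrt(17)/3 ≈ 179.0 + 1.3701e+5*I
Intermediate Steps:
M = 260
H(o, w) = -81 + o (H(o, w) = 6 + ((-145 + o) + 58) = 6 + (-87 + o) = -81 + o)
I(v) = -sqrt(v)*(v**2 - 665*v)/3 (I(v) = -((v**2 - 662*v) + v*(-3))*sqrt(v)/3 = -((v**2 - 662*v) - 3*v)*sqrt(v)/3 = -(v**2 - 665*v)*sqrt(v)/3 = -sqrt(v)*(v**2 - 665*v)/3)
H(M, -38) - I(-68) = (-81 + 260) - (-68)**(3/2)*(665 - 1*(-68))/3 = 179 - (-136*I*sqrt(17))*(665 + 68)/3 = 179 - (-136*I*sqrt(17))*733/3 = 179 - (-99688)*I*sqrt(17)/3 = 179 + 99688*I*sqrt(17)/3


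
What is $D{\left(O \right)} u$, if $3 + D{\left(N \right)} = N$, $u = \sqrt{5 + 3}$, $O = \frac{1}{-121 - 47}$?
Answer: $- \frac{505 \sqrt{2}}{84} \approx -8.5021$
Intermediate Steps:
$O = - \frac{1}{168}$ ($O = \frac{1}{-168} = - \frac{1}{168} \approx -0.0059524$)
$u = 2 \sqrt{2}$ ($u = \sqrt{8} = 2 \sqrt{2} \approx 2.8284$)
$D{\left(N \right)} = -3 + N$
$D{\left(O \right)} u = \left(-3 - \frac{1}{168}\right) 2 \sqrt{2} = - \frac{505 \cdot 2 \sqrt{2}}{168} = - \frac{505 \sqrt{2}}{84}$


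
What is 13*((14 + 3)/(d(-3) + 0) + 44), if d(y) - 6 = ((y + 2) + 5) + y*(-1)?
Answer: 589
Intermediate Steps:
d(y) = 13 (d(y) = 6 + (((y + 2) + 5) + y*(-1)) = 6 + (((2 + y) + 5) - y) = 6 + ((7 + y) - y) = 6 + 7 = 13)
13*((14 + 3)/(d(-3) + 0) + 44) = 13*((14 + 3)/(13 + 0) + 44) = 13*(17/13 + 44) = 13*(589/13) = 589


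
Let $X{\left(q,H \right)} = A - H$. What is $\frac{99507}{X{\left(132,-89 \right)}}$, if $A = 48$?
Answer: $\frac{99507}{137} \approx 726.33$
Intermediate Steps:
$X{\left(q,H \right)} = 48 - H$
$\frac{99507}{X{\left(132,-89 \right)}} = \frac{99507}{48 - -89} = \frac{99507}{48 + 89} = \frac{99507}{137}$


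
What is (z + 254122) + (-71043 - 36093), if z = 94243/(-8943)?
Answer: 1314401555/8943 ≈ 1.4698e+5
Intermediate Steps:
z = -94243/8943 (z = 94243*(-1/8943) = -94243/8943 ≈ -10.538)
(z + 254122) + (-71043 - 36093) = (-94243/8943 + 254122) + (-71043 - 36093) = 2272518803/8943 - 107136 = 1314401555/8943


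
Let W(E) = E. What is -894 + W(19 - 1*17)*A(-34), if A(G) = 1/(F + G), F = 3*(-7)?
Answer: -49172/55 ≈ -894.04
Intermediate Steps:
F = -21
A(G) = 1/(-21 + G)
-894 + W(19 - 1*17)*A(-34) = -894 + (19 - 1*17)/(-21 - 34) = -894 + (19 - 17)/(-55) = -894 + 2*(-1/55) = -894 - 2/55 = -49172/55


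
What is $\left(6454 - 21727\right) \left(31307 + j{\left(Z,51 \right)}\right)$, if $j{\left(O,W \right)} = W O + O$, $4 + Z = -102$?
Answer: $-393967035$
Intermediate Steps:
$Z = -106$ ($Z = -4 - 102 = -106$)
$j{\left(O,W \right)} = O + O W$ ($j{\left(O,W \right)} = O W + O = O + O W$)
$\left(6454 - 21727\right) \left(31307 + j{\left(Z,51 \right)}\right) = \left(6454 - 21727\right) \left(31307 - 106 \left(1 + 51\right)\right) = - 15273 \left(31307 - 5512\right) = \left(-15273\right) 25795 = -393967035$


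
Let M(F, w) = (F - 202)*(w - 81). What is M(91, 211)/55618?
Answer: -7215/27809 ≈ -0.25945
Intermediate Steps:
M(F, w) = (-202 + F)*(-81 + w)
M(91, 211)/55618 = (16362 - 202*211 - 81*91 + 91*211)/55618 = (16362 - 42622 - 7371 + 19201)*(1/55618) = -14430*1/55618 = -7215/27809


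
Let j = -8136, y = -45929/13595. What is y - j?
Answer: 110562991/13595 ≈ 8132.6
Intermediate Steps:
y = -45929/13595 (y = -45929*1/13595 = -45929/13595 ≈ -3.3784)
y - j = -45929/13595 - 1*(-8136) = -45929/13595 + 8136 = 110562991/13595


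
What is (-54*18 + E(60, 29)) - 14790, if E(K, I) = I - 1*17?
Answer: -15750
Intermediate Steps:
E(K, I) = -17 + I (E(K, I) = I - 17 = -17 + I)
(-54*18 + E(60, 29)) - 14790 = (-54*18 + (-17 + 29)) - 14790 = (-972 + 12) - 14790 = -960 - 14790 = -15750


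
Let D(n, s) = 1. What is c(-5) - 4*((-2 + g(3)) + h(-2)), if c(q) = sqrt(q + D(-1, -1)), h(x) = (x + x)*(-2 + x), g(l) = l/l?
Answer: -60 + 2*I ≈ -60.0 + 2.0*I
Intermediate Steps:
g(l) = 1
h(x) = 2*x*(-2 + x) (h(x) = (2*x)*(-2 + x) = 2*x*(-2 + x))
c(q) = sqrt(1 + q) (c(q) = sqrt(q + 1) = sqrt(1 + q))
c(-5) - 4*((-2 + g(3)) + h(-2)) = sqrt(1 - 5) - 4*((-2 + 1) + 2*(-2)*(-2 - 2)) = sqrt(-4) - 4*(-1 + 2*(-2)*(-4)) = 2*I - 4*(-1 + 16) = 2*I - 4*15 = 2*I - 60 = -60 + 2*I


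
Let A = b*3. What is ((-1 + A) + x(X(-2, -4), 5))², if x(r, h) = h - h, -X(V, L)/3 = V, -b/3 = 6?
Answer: 3025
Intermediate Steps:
b = -18 (b = -3*6 = -18)
A = -54 (A = -18*3 = -54)
X(V, L) = -3*V
x(r, h) = 0
((-1 + A) + x(X(-2, -4), 5))² = ((-1 - 54) + 0)² = (-55 + 0)² = (-55)² = 3025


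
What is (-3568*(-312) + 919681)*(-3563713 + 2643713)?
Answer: -1870265240000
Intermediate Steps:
(-3568*(-312) + 919681)*(-3563713 + 2643713) = (1113216 + 919681)*(-920000) = 2032897*(-920000) = -1870265240000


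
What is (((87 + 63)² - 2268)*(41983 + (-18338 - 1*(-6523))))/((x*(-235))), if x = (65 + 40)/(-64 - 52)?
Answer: 23600547072/8225 ≈ 2.8694e+6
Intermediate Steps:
x = -105/116 (x = 105/(-116) = 105*(-1/116) = -105/116 ≈ -0.90517)
(((87 + 63)² - 2268)*(41983 + (-18338 - 1*(-6523))))/((x*(-235))) = (((87 + 63)² - 2268)*(41983 + (-18338 - 1*(-6523))))/((-105/116*(-235))) = ((150² - 2268)*(41983 + (-18338 + 6523)))/(24675/116) = ((22500 - 2268)*(41983 - 11815))*(116/24675) = (20232*30168)*(116/24675) = 610358976*(116/24675) = 23600547072/8225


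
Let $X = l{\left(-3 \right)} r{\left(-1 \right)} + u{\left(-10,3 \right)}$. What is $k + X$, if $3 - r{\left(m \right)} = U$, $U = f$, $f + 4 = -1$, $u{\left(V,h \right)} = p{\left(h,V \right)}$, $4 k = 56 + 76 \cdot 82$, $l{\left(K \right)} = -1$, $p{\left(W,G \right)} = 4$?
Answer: $1568$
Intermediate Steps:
$k = 1572$ ($k = \frac{56 + 76 \cdot 82}{4} = \frac{56 + 6232}{4} = \frac{1}{4} \cdot 6288 = 1572$)
$u{\left(V,h \right)} = 4$
$f = -5$ ($f = -4 - 1 = -5$)
$U = -5$
$r{\left(m \right)} = 8$ ($r{\left(m \right)} = 3 - -5 = 3 + 5 = 8$)
$X = -4$ ($X = \left(-1\right) 8 + 4 = -8 + 4 = -4$)
$k + X = 1572 - 4 = 1568$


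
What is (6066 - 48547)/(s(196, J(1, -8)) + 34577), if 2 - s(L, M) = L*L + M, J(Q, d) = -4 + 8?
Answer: 1847/167 ≈ 11.060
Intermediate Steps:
J(Q, d) = 4
s(L, M) = 2 - M - L**2 (s(L, M) = 2 - (L*L + M) = 2 - (L**2 + M) = 2 - (M + L**2) = 2 + (-M - L**2) = 2 - M - L**2)
(6066 - 48547)/(s(196, J(1, -8)) + 34577) = (6066 - 48547)/((2 - 1*4 - 1*196**2) + 34577) = -42481/((2 - 4 - 1*38416) + 34577) = -42481/((2 - 4 - 38416) + 34577) = -42481/(-38418 + 34577) = -42481/(-3841) = -42481*(-1/3841) = 1847/167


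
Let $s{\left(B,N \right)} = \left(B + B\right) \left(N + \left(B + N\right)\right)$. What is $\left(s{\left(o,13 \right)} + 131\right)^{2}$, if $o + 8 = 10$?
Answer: $59049$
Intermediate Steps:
$o = 2$ ($o = -8 + 10 = 2$)
$s{\left(B,N \right)} = 2 B \left(B + 2 N\right)$
$\left(s{\left(o,13 \right)} + 131\right)^{2} = \left(2 \cdot 2 \left(2 + 2 \cdot 13\right) + 131\right)^{2} = \left(2 \cdot 2 \left(2 + 26\right) + 131\right)^{2} = \left(2 \cdot 2 \cdot 28 + 131\right)^{2} = \left(112 + 131\right)^{2} = 243^{2} = 59049$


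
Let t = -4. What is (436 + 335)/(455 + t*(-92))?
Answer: 771/823 ≈ 0.93682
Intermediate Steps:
(436 + 335)/(455 + t*(-92)) = (436 + 335)/(455 - 4*(-92)) = 771/(455 + 368) = 771/823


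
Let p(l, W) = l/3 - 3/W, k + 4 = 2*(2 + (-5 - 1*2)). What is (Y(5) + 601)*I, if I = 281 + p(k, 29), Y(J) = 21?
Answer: 14947904/87 ≈ 1.7182e+5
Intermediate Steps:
k = -14 (k = -4 + 2*(2 + (-5 - 1*2)) = -4 + 2*(2 + (-5 - 2)) = -4 + 2*(2 - 7) = -4 + 2*(-5) = -4 - 10 = -14)
p(l, W) = -3/W + l/3 (p(l, W) = l*(1/3) - 3/W = l/3 - 3/W = -3/W + l/3)
I = 24032/87 (I = 281 + (-3/29 + (1/3)*(-14)) = 281 + (-3*1/29 - 14/3) = 281 + (-3/29 - 14/3) = 281 - 415/87 = 24032/87 ≈ 276.23)
(Y(5) + 601)*I = (21 + 601)*(24032/87) = 622*(24032/87) = 14947904/87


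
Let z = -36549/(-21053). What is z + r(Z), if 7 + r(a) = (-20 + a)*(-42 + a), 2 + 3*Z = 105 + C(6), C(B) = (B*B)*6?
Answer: 1051378913/189477 ≈ 5548.8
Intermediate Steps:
C(B) = 6*B² (C(B) = B²*6 = 6*B²)
Z = 319/3 (Z = -⅔ + (105 + 6*6²)/3 = -⅔ + (105 + 6*36)/3 = -⅔ + (105 + 216)/3 = -⅔ + (⅓)*321 = -⅔ + 107 = 319/3 ≈ 106.33)
z = 36549/21053 (z = -36549*(-1/21053) = 36549/21053 ≈ 1.7360)
r(a) = -7 + (-42 + a)*(-20 + a) (r(a) = -7 + (-20 + a)*(-42 + a) = -7 + (-42 + a)*(-20 + a))
z + r(Z) = 36549/21053 + (833 + (319/3)² - 62*319/3) = 36549/21053 + (833 + 101761/9 - 19778/3) = 36549/21053 + 49924/9 = 1051378913/189477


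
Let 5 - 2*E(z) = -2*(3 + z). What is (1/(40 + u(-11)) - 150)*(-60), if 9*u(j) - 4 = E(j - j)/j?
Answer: 6541920/727 ≈ 8998.5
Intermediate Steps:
E(z) = 11/2 + z (E(z) = 5/2 - (-1)*(3 + z) = 5/2 - (-6 - 2*z)/2 = 5/2 + (3 + z) = 11/2 + z)
u(j) = 4/9 + 11/(18*j) (u(j) = 4/9 + ((11/2 + (j - j))/j)/9 = 4/9 + ((11/2 + 0)/j)/9 = 4/9 + (11/(2*j))/9 = 4/9 + 11/(18*j))
(1/(40 + u(-11)) - 150)*(-60) = (1/(40 + (1/18)*(11 + 8*(-11))/(-11)) - 150)*(-60) = (1/(40 + (1/18)*(-1/11)*(11 - 88)) - 150)*(-60) = (1/(40 + (1/18)*(-1/11)*(-77)) - 150)*(-60) = (1/(40 + 7/18) - 150)*(-60) = (1/(727/18) - 150)*(-60) = (18/727 - 150)*(-60) = -109032/727*(-60) = 6541920/727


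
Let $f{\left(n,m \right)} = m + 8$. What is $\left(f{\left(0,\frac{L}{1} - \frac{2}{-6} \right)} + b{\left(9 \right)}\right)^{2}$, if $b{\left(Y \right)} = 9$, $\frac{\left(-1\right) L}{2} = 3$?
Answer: $\frac{1156}{9} \approx 128.44$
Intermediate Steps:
$L = -6$ ($L = \left(-2\right) 3 = -6$)
$f{\left(n,m \right)} = 8 + m$
$\left(f{\left(0,\frac{L}{1} - \frac{2}{-6} \right)} + b{\left(9 \right)}\right)^{2} = \left(\left(8 - \left(6 - \frac{1}{3}\right)\right) + 9\right)^{2} = \left(\left(8 - \frac{17}{3}\right) + 9\right)^{2} = \left(\frac{7}{3} + 9\right)^{2} = \left(\frac{34}{3}\right)^{2} = \frac{1156}{9}$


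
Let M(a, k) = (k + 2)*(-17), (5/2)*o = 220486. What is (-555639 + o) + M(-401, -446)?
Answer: -2299483/5 ≈ -4.5990e+5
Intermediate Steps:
o = 440972/5 (o = (⅖)*220486 = 440972/5 ≈ 88194.)
M(a, k) = -34 - 17*k (M(a, k) = (2 + k)*(-17) = -34 - 17*k)
(-555639 + o) + M(-401, -446) = (-555639 + 440972/5) + (-34 - 17*(-446)) = -2337223/5 + (-34 + 7582) = -2337223/5 + 7548 = -2299483/5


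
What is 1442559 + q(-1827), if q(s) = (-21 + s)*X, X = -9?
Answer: 1459191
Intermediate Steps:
q(s) = 189 - 9*s (q(s) = (-21 + s)*(-9) = 189 - 9*s)
1442559 + q(-1827) = 1442559 + (189 - 9*(-1827)) = 1442559 + (189 + 16443) = 1442559 + 16632 = 1459191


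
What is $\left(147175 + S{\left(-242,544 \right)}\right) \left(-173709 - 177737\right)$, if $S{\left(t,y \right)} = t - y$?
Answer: $-51447828494$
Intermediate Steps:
$\left(147175 + S{\left(-242,544 \right)}\right) \left(-173709 - 177737\right) = \left(147175 - 786\right) \left(-173709 - 177737\right) = \left(147175 - 786\right) \left(-351446\right) = 146389 \left(-351446\right) = -51447828494$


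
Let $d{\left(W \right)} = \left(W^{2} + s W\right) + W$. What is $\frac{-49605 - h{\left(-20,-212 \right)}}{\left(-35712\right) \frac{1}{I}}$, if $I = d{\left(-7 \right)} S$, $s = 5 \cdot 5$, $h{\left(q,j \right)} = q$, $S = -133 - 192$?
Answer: $\frac{2143311625}{35712} \approx 60017.0$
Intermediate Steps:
$S = -325$
$s = 25$
$d{\left(W \right)} = W^{2} + 26 W$ ($d{\left(W \right)} = \left(W^{2} + 25 W\right) + W = W^{2} + 26 W$)
$I = 43225$ ($I = - 7 \left(26 - 7\right) \left(-325\right) = \left(-7\right) 19 \left(-325\right) = \left(-133\right) \left(-325\right) = 43225$)
$\frac{-49605 - h{\left(-20,-212 \right)}}{\left(-35712\right) \frac{1}{I}} = \frac{-49605 - -20}{\left(-35712\right) \frac{1}{43225}} = \frac{-49605 + 20}{\left(-35712\right) \frac{1}{43225}} = - \frac{49585}{- \frac{35712}{43225}} = \left(-49585\right) \left(- \frac{43225}{35712}\right) = \frac{2143311625}{35712}$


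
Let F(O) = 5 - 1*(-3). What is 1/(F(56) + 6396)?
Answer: 1/6404 ≈ 0.00015615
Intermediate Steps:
F(O) = 8 (F(O) = 5 + 3 = 8)
1/(F(56) + 6396) = 1/(8 + 6396) = 1/6404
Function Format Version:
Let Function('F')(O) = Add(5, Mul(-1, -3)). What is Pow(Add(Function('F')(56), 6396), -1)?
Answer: Rational(1, 6404) ≈ 0.00015615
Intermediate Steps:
Function('F')(O) = 8 (Function('F')(O) = Add(5, 3) = 8)
Pow(Add(Function('F')(56), 6396), -1) = Pow(Add(8, 6396), -1) = Pow(6404, -1) = Rational(1, 6404)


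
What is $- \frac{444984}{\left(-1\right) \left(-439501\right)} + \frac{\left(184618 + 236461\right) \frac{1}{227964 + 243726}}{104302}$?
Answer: $- \frac{21892231383092341}{21622662660220380} \approx -1.0125$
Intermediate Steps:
$- \frac{444984}{\left(-1\right) \left(-439501\right)} + \frac{\left(184618 + 236461\right) \frac{1}{227964 + 243726}}{104302} = - \frac{444984}{439501} + \frac{421079}{471690} \cdot \frac{1}{104302} = - \frac{444984}{439501} + \frac{421079}{49198210380} = - \frac{21892231383092341}{21622662660220380}$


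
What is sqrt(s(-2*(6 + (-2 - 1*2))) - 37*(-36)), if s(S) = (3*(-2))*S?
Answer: 2*sqrt(339) ≈ 36.824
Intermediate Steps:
s(S) = -6*S
sqrt(s(-2*(6 + (-2 - 1*2))) - 37*(-36)) = sqrt(-(-12)*(6 + (-2 - 1*2)) - 37*(-36)) = sqrt(-(-12)*(6 + (-2 - 2)) + 1332) = sqrt(-(-12)*(6 - 4) + 1332) = sqrt(-(-12)*2 + 1332) = sqrt(-6*(-4) + 1332) = sqrt(24 + 1332) = sqrt(1356) = 2*sqrt(339)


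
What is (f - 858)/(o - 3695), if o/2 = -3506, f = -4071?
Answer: 1643/3569 ≈ 0.46035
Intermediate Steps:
o = -7012 (o = 2*(-3506) = -7012)
(f - 858)/(o - 3695) = (-4071 - 858)/(-7012 - 3695) = -4929/(-10707) = -4929*(-1/10707) = 1643/3569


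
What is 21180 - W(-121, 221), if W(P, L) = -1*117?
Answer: 21297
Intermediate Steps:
W(P, L) = -117
21180 - W(-121, 221) = 21180 - 1*(-117) = 21180 + 117 = 21297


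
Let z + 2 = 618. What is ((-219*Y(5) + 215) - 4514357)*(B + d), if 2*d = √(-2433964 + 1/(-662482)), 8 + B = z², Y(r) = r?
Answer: -1713297649176 - 4515237*I*√1068223962622866818/1324964 ≈ -1.7133e+12 - 3.5221e+9*I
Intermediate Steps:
z = 616 (z = -2 + 618 = 616)
B = 379448 (B = -8 + 616² = -8 + 379456 = 379448)
d = I*√1068223962622866818/1324964 (d = √(-2433964 + 1/(-662482))/2 = √(-2433964 - 1/662482)/2 = √(-1612457338649/662482)/2 = (I*√1068223962622866818/662482)/2 = I*√1068223962622866818/1324964 ≈ 780.06*I)
((-219*Y(5) + 215) - 4514357)*(B + d) = ((-219*5 + 215) - 4514357)*(379448 + I*√1068223962622866818/1324964) = ((-1095 + 215) - 4514357)*(379448 + I*√1068223962622866818/1324964) = (-880 - 4514357)*(379448 + I*√1068223962622866818/1324964) = -4515237*(379448 + I*√1068223962622866818/1324964) = -1713297649176 - 4515237*I*√1068223962622866818/1324964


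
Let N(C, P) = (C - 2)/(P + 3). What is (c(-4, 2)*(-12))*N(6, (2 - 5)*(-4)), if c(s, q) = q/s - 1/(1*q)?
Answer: 16/5 ≈ 3.2000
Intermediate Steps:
N(C, P) = (-2 + C)/(3 + P)
c(s, q) = -1/q + q/s (c(s, q) = q/s - 1/q = -1/q + q/s)
(c(-4, 2)*(-12))*N(6, (2 - 5)*(-4)) = ((-1/2 + 2/(-4))*(-12))*((-2 + 6)/(3 + (2 - 5)*(-4))) = ((-1*1/2 + 2*(-1/4))*(-12))*(4/(3 - 3*(-4))) = ((-1/2 - 1/2)*(-12))*(4/(3 + 12)) = (-1*(-12))*(4/15) = 12*((1/15)*4) = 12*(4/15) = 16/5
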